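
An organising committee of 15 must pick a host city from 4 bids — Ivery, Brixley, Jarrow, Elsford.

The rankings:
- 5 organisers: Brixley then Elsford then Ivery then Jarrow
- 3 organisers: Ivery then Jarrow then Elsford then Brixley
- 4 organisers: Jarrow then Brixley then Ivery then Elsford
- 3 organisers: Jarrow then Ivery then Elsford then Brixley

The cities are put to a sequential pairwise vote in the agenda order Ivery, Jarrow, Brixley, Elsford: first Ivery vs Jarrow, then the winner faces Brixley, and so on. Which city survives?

Brixley

Round 1: Ivery vs Jarrow — 8–7, Ivery advances.
Round 2: Ivery vs Brixley — 6–9, Brixley advances.
Round 3: Brixley vs Elsford — 9–6, Brixley advances.
Brixley survives the agenda.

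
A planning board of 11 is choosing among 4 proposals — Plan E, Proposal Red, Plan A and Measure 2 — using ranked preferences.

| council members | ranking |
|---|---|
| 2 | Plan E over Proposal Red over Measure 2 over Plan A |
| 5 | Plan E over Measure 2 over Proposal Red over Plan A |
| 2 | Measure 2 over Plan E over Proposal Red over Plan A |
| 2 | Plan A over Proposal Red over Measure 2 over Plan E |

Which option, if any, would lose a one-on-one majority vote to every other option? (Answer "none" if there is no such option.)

Head-to-head results (11 council members):
Plan E vs Proposal Red: Plan E wins 9–2.
Plan E vs Plan A: Plan E wins 9–2.
Plan E vs Measure 2: 7 to 4, Plan E.
Proposal Red vs Plan A: Proposal Red preferred on 2+5+2 = 9 ballots; Proposal Red wins 9–2.
Proposal Red vs Measure 2: Proposal Red is ranked higher on 2+2 = 4 ballots, Measure 2 on 7. Measure 2 wins 7–4.
Plan A vs Measure 2: 2 for Plan A, 9 for Measure 2 — Measure 2 by 9–2.
Only Plan A has no wins; Plan A is the Condorcet loser.

Plan A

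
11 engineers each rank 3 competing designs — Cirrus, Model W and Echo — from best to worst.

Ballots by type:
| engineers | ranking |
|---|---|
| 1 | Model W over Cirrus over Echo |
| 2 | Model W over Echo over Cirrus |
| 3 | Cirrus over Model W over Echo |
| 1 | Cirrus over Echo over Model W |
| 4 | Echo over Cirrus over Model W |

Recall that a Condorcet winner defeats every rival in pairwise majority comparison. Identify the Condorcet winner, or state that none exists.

Check each pair by majority over 11 ballots:
Cirrus vs Model W: Cirrus wins 8–3.
Cirrus–Echo: Echo 6–5.
Model W vs Echo: Model W is ranked higher on 1+2+3 = 6 ballots, Echo on 5. Model W wins 6–5.
Every design loses at least once (Cirrus loses to Echo; Model W loses to Cirrus; Echo loses to Model W). The majority relation contains the cycle Cirrus beats Model W beats Echo beats Cirrus, so there is no Condorcet winner.

none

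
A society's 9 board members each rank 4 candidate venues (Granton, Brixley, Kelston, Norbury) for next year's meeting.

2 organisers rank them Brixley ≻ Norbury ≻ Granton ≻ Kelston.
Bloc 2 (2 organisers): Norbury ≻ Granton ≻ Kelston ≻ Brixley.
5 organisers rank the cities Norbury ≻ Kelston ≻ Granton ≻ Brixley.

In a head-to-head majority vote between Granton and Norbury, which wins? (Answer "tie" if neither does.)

No ballot ranks Granton above Norbury: 0.
Ballots ranking Norbury above Granton: 9 − 0 = 9.
Norbury wins the head-to-head 9–0.

Norbury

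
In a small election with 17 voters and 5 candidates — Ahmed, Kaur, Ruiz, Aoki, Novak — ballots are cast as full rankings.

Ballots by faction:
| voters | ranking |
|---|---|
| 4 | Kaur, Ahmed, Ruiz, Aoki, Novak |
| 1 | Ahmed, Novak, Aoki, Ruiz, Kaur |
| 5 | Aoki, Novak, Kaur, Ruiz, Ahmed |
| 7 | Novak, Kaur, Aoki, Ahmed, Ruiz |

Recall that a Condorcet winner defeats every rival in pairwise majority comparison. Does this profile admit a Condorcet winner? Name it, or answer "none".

none

Head-to-head results (17 voters):
Ahmed vs Kaur: 1 to 16, Kaur.
Ahmed vs Ruiz: Ahmed is ranked higher on 4+1+7 = 12 ballots, Ruiz on 5. Ahmed wins 12–5.
Ahmed vs Aoki: Ahmed preferred on 4+1 = 5 ballots; Aoki wins 12–5.
Ahmed vs Novak: Ahmed is ranked higher on 4+1 = 5 ballots, Novak on 12. Novak wins 12–5.
Kaur vs Ruiz: 4+5+7 = 16 for Kaur, 1 for Ruiz — Kaur by 16–1.
Kaur vs Aoki: Kaur is ranked higher on 4+7 = 11 ballots, Aoki on 6. Kaur wins 11–6.
Kaur vs Novak: Kaur preferred on 4 ballots; Novak wins 13–4.
Ruiz vs Aoki: Ruiz preferred on 4 ballots; Aoki wins 13–4.
Ruiz vs Novak: 4 to 13, Novak.
Aoki vs Novak: Aoki preferred on 4+5 = 9 ballots; Aoki wins 9–8.
Each candidate drops at least one matchup (Ahmed loses to Kaur; Kaur loses to Novak; Ruiz loses to Ahmed; Aoki loses to Kaur; Novak loses to Aoki); the cycle Kaur beats Aoki beats Novak beats Kaur rules out a Condorcet winner.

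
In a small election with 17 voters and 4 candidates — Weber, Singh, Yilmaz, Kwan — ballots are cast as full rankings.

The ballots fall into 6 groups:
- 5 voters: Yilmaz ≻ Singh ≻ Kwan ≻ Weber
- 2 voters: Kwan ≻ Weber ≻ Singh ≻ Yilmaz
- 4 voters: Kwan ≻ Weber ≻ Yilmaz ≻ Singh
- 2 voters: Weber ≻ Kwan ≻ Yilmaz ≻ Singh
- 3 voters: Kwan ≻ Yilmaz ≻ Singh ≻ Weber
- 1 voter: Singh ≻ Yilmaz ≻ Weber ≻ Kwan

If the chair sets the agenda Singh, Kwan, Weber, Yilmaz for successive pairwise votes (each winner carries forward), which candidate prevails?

Kwan

Round 1: Singh vs Kwan — 6–11, Kwan advances.
Round 2: Kwan vs Weber — 14–3, Kwan advances.
Round 3: Kwan vs Yilmaz — 11–6, Kwan advances.
The agenda winner is Kwan.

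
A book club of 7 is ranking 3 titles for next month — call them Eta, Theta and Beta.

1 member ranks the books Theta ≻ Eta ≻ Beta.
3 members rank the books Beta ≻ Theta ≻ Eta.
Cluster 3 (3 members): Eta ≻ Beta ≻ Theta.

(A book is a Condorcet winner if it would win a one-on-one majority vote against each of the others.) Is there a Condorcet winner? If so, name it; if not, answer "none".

none

Head-to-head results (7 members):
Eta–Theta: Theta 4–3.
Eta–Beta: Eta 4–3.
Theta vs Beta: Beta, 6–1.
Each book drops at least one matchup (Eta loses to Theta; Theta loses to Beta; Beta loses to Eta); the cycle Eta beats Beta beats Theta beats Eta rules out a Condorcet winner.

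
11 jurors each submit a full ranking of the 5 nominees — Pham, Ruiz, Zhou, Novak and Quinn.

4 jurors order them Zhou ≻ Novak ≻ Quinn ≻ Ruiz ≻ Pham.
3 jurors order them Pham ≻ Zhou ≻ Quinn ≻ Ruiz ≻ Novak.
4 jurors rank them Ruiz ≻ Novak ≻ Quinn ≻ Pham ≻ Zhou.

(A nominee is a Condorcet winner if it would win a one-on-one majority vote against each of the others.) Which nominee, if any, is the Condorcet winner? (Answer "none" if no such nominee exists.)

Pairwise majorities:
Pham vs Ruiz: Ruiz, 8–3.
Pham–Zhou: Pham 7–4.
Pham vs Novak: Novak, 8–3.
Pham vs Quinn: Quinn wins 8–3.
Ruiz vs Zhou: Zhou wins 7–4.
Ruiz–Novak: Ruiz 7–4.
Ruiz vs Quinn: Quinn wins 7–4.
Zhou vs Novak: Zhou wins 7–4.
Zhou vs Quinn: Zhou wins 7–4.
Novak–Quinn: Novak 8–3.
No nominee is unbeaten: Pham loses to Ruiz; Ruiz loses to Zhou; Zhou loses to Pham; Novak loses to Ruiz; Quinn loses to Zhou. In particular Pham beats Zhou beats Ruiz beats Pham is a majority cycle — no Condorcet winner exists.

none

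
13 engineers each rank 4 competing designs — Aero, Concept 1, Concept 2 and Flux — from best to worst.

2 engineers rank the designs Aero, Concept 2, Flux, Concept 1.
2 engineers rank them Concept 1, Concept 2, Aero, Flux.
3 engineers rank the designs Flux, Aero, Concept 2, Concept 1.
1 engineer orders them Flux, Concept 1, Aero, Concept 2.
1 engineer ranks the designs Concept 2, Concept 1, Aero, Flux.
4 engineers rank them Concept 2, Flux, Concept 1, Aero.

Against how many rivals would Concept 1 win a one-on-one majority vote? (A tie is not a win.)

1

Concept 1 against each rival (13 engineers):
Concept 1 vs Aero: 8 to 5, Concept 1.
Concept 1–Concept 2: Concept 2 10–3.
Concept 1 vs Flux: Concept 1 preferred on 2+1 = 3 ballots; Flux wins 10–3.
Concept 1 beats Aero; loses to Concept 2, Flux — 1 pairwise win.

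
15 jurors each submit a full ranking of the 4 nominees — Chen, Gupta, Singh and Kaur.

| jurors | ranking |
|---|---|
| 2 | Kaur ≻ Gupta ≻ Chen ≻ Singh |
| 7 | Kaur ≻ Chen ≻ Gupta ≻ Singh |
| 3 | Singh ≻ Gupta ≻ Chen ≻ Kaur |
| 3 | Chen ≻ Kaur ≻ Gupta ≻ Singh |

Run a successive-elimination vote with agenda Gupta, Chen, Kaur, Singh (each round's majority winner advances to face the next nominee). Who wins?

Round 1: Gupta vs Chen — 5–10, Chen advances.
Round 2: Chen vs Kaur — 6–9, Kaur advances.
Round 3: Kaur vs Singh — 12–3, Kaur advances.
The agenda winner is Kaur.

Kaur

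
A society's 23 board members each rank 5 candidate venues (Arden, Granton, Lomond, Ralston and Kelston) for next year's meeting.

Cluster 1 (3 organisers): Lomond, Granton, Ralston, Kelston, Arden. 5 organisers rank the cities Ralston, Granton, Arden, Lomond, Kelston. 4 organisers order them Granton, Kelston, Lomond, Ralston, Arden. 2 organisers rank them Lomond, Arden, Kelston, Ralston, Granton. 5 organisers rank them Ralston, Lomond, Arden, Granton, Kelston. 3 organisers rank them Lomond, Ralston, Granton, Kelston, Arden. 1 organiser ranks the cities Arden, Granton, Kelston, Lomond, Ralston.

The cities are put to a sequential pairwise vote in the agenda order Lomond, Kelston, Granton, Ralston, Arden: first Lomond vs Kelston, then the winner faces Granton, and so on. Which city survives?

Lomond

Round 1: Lomond vs Kelston — 18–5, Lomond advances.
Round 2: Lomond vs Granton — 13–10, Lomond advances.
Round 3: Lomond vs Ralston — 13–10, Lomond advances.
Round 4: Lomond vs Arden — 17–6, Lomond advances.
The agenda winner is Lomond.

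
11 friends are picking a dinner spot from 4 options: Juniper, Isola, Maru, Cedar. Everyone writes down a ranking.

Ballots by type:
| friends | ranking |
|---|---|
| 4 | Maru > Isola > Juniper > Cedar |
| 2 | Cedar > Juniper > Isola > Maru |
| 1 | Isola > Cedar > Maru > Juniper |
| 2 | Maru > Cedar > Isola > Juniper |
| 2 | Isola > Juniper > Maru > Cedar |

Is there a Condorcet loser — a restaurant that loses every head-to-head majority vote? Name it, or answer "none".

Cedar

Pairwise majorities:
Juniper vs Isola: Isola, 9–2.
Juniper–Maru: Maru 7–4.
Juniper–Cedar: Juniper 6–5.
Isola vs Maru: Isola preferred on 2+1+2 = 5 ballots; Maru wins 6–5.
Isola vs Cedar: 7 to 4, Isola.
Maru vs Cedar: Maru wins 8–3.
Cedar loses to every other restaurant — it is the Condorcet loser.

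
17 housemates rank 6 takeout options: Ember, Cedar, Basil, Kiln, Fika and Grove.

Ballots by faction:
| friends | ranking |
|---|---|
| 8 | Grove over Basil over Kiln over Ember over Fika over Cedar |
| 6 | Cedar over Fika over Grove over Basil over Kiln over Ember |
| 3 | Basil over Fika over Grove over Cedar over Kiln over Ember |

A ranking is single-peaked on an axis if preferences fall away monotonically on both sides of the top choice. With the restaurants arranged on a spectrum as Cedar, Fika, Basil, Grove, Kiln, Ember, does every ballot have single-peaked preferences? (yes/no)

Axis positions: Cedar=1, Fika=2, Basil=3, Grove=4, Kiln=5, Ember=6.
Faction 1 (peak Grove at position 4): ranking walks positions 4-3-5-6-2-1, expanding outward from the peak — single-peaked.
Faction 2: ranking walks positions 1-2-4-3-5-6; Grove is ranked above Basil even though Basil lies between Grove and the peak Cedar on the axis — preferences dip and rise again. Not single-peaked.
Faction 3 (peak Basil at position 3): ranking walks positions 3-2-4-1-5-6, expanding outward from the peak — single-peaked.
Faction 2 violates single-peakedness, so the profile is not single-peaked on this axis.

no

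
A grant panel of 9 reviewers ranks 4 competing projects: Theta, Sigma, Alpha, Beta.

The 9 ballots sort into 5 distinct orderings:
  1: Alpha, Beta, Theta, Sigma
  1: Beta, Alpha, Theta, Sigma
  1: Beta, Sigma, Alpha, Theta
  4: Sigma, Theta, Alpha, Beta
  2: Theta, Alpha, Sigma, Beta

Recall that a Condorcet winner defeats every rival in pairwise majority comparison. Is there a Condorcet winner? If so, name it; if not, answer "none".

Pairwise majorities:
Theta–Sigma: Sigma 5–4.
Theta vs Alpha: Theta, 6–3.
Theta vs Beta: Theta, 6–3.
Sigma vs Alpha: Sigma wins 5–4.
Sigma vs Beta: Sigma wins 6–3.
Alpha–Beta: Alpha 7–2.
Sigma wins every pairwise contest, so Sigma is the Condorcet winner.

Sigma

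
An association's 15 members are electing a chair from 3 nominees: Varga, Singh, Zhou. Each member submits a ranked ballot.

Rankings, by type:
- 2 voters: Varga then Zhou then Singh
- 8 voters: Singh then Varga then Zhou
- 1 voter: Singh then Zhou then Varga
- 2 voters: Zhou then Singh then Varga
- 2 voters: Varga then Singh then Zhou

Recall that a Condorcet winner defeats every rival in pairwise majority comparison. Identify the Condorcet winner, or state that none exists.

Head-to-head results (15 voters):
Varga vs Singh: Singh, 11–4.
Varga–Zhou: Varga 12–3.
Singh vs Zhou: 8+1+2 = 11 for Singh, 4 for Zhou — Singh by 11–4.
Singh beats each of Varga, Zhou — Singh is the Condorcet winner.

Singh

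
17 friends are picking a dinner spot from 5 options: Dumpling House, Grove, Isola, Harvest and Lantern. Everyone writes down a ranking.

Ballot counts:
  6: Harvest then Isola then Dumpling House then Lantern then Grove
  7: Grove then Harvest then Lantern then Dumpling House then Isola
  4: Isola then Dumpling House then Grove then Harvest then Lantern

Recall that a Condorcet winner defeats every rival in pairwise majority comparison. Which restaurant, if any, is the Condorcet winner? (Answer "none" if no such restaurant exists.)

none

Head-to-head results (17 friends):
Dumpling House vs Grove: 10 to 7, Dumpling House.
Dumpling House vs Isola: Dumpling House is ranked higher on 7 ballots, Isola on 10. Isola wins 10–7.
Dumpling House vs Harvest: 4 to 13, Harvest.
Dumpling House vs Lantern: 6+4 = 10 for Dumpling House, 7 for Lantern — Dumpling House by 10–7.
Grove vs Isola: Grove preferred on 7 ballots; Isola wins 10–7.
Grove vs Harvest: Grove preferred on 7+4 = 11 ballots; Grove wins 11–6.
Grove vs Lantern: Grove preferred on 7+4 = 11 ballots; Grove wins 11–6.
Isola vs Harvest: Isola is ranked higher on 4 ballots, Harvest on 13. Harvest wins 13–4.
Isola vs Lantern: Isola preferred on 6+4 = 10 ballots; Isola wins 10–7.
Harvest vs Lantern: Harvest preferred on 6+7+4 = 17 ballots; Harvest wins 17–0.
Each restaurant drops at least one matchup (Dumpling House loses to Isola; Grove loses to Dumpling House; Isola loses to Harvest; Harvest loses to Grove; Lantern loses to Dumpling House); the cycle Dumpling House → Grove → Harvest → Dumpling House rules out a Condorcet winner.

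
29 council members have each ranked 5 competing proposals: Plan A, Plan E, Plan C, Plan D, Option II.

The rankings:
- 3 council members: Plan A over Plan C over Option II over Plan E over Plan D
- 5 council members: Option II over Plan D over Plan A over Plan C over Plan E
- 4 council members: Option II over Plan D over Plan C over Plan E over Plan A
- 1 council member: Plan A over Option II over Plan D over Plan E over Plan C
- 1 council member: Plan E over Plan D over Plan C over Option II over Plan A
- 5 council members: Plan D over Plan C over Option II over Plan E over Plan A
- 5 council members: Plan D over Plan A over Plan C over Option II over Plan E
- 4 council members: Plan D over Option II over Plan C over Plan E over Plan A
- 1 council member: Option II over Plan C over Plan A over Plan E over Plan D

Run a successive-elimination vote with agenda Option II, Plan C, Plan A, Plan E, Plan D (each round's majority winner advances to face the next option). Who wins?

Plan D

Round 1: Option II vs Plan C — 15–14, Option II advances.
Round 2: Option II vs Plan A — 20–9, Option II advances.
Round 3: Option II vs Plan E — 28–1, Option II advances.
Round 4: Option II vs Plan D — 14–15, Plan D advances.
The agenda winner is Plan D.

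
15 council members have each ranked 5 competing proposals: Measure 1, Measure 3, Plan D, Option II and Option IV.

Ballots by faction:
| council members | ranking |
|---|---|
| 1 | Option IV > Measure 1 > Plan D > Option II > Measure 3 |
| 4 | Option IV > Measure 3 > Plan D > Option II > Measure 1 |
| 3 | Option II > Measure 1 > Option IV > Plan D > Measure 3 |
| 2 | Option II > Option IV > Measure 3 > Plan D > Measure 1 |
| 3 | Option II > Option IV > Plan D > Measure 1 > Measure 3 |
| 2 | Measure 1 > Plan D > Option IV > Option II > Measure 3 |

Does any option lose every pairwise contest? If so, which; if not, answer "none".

Measure 3

Pairwise majorities:
Measure 1–Measure 3: Measure 1 9–6.
Measure 1 vs Plan D: Measure 1 preferred on 1+3+2 = 6 ballots; Plan D wins 9–6.
Measure 1 vs Option II: 3 to 12, Option II.
Measure 1 vs Option IV: Measure 1 is ranked higher on 3+2 = 5 ballots, Option IV on 10. Option IV wins 10–5.
Measure 3 vs Plan D: 4+2 = 6 for Measure 3, 9 for Plan D — Plan D by 9–6.
Measure 3 vs Option II: Option II wins 11–4.
Measure 3 vs Option IV: Option IV wins 15–0.
Plan D vs Option II: Plan D is ranked higher on 1+4+2 = 7 ballots, Option II on 8. Option II wins 8–7.
Plan D vs Option IV: Plan D preferred on 2 ballots; Option IV wins 13–2.
Option II vs Option IV: Option II preferred on 3+2+3 = 8 ballots; Option II wins 8–7.
Only Measure 3 has no wins; Measure 3 is the Condorcet loser.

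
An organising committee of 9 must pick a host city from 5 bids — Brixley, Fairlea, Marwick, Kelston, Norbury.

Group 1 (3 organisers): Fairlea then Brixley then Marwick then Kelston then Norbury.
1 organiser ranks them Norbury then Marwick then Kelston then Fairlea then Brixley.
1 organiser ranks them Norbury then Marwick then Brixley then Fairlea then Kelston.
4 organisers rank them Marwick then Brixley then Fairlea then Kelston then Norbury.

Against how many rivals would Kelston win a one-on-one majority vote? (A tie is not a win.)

1

Kelston against each rival (9 organisers):
Kelston–Brixley: Brixley 8–1.
Kelston–Fairlea: Fairlea 8–1.
Kelston vs Marwick: Marwick, 9–0.
Kelston vs Norbury: 7 to 2, Kelston.
Kelston beats Norbury; loses to Brixley, Fairlea, Marwick — 1 pairwise win.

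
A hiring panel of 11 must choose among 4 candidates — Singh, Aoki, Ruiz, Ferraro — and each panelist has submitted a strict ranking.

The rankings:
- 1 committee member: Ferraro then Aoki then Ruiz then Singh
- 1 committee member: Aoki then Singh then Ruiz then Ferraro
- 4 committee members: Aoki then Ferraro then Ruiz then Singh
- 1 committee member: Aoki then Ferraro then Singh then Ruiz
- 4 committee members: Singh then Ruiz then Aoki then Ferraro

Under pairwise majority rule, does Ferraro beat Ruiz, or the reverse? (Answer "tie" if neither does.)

Ballots ranking Ferraro above Ruiz: 1 + 4 + 1 = 6.
Ballots ranking Ruiz above Ferraro: 11 − 6 = 5.
Ferraro wins the head-to-head 6–5.

Ferraro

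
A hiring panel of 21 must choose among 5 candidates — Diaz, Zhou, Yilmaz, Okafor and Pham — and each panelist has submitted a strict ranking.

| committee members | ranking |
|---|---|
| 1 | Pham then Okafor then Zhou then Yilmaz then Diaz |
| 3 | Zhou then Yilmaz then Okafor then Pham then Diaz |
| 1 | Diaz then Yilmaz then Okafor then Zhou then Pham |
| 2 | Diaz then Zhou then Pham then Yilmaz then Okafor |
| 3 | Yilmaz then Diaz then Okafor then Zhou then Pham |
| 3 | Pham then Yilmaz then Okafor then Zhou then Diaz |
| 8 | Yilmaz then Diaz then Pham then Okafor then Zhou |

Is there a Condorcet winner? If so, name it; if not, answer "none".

Yilmaz

Pairwise majorities:
Diaz vs Zhou: Diaz, 14–7.
Diaz vs Yilmaz: 1+2 = 3 for Diaz, 18 for Yilmaz — Yilmaz by 18–3.
Diaz vs Okafor: Diaz preferred on 1+2+3+8 = 14 ballots; Diaz wins 14–7.
Diaz vs Pham: 1+2+3+8 = 14 for Diaz, 7 for Pham — Diaz by 14–7.
Zhou vs Yilmaz: Zhou is ranked higher on 1+3+2 = 6 ballots, Yilmaz on 15. Yilmaz wins 15–6.
Zhou–Okafor: Okafor 16–5.
Zhou vs Pham: Pham, 12–9.
Yilmaz vs Okafor: Yilmaz, 20–1.
Yilmaz vs Pham: Yilmaz is ranked higher on 3+1+3+8 = 15 ballots, Pham on 6. Yilmaz wins 15–6.
Okafor vs Pham: Pham wins 14–7.
Yilmaz defeats every rival head-to-head and is the Condorcet winner.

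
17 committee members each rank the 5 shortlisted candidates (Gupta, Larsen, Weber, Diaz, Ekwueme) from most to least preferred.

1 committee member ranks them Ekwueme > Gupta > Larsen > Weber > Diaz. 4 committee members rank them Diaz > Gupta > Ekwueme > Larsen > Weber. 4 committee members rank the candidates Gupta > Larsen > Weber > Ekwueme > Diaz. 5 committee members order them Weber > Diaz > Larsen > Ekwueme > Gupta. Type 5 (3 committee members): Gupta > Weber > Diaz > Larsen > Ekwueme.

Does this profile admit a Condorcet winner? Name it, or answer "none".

Pairwise majorities:
Gupta vs Larsen: 1+4+4+3 = 12 for Gupta, 5 for Larsen — Gupta by 12–5.
Gupta vs Weber: Gupta preferred on 1+4+4+3 = 12 ballots; Gupta wins 12–5.
Gupta vs Diaz: 1+4+3 = 8 for Gupta, 9 for Diaz — Diaz by 9–8.
Gupta vs Ekwueme: Gupta preferred on 4+4+3 = 11 ballots; Gupta wins 11–6.
Larsen vs Weber: Larsen preferred on 1+4+4 = 9 ballots; Larsen wins 9–8.
Larsen vs Diaz: Larsen is ranked higher on 1+4 = 5 ballots, Diaz on 12. Diaz wins 12–5.
Larsen vs Ekwueme: Larsen preferred on 4+5+3 = 12 ballots; Larsen wins 12–5.
Weber vs Diaz: 13 to 4, Weber.
Weber vs Ekwueme: Weber preferred on 4+5+3 = 12 ballots; Weber wins 12–5.
Diaz vs Ekwueme: Diaz is ranked higher on 4+5+3 = 12 ballots, Ekwueme on 5. Diaz wins 12–5.
No candidate is unbeaten: Gupta loses to Diaz; Larsen loses to Gupta; Weber loses to Gupta; Diaz loses to Weber; Ekwueme loses to Gupta. In particular Gupta > Weber > Diaz > Gupta is a majority cycle — no Condorcet winner exists.

none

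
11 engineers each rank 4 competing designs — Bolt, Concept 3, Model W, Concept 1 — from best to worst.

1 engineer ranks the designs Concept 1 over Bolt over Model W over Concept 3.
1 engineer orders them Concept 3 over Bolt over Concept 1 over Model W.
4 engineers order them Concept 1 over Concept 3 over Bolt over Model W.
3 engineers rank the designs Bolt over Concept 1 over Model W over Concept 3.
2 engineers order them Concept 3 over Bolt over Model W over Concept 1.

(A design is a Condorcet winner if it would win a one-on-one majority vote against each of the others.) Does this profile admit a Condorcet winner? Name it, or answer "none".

Pairwise majorities:
Bolt vs Concept 3: 1+3 = 4 for Bolt, 7 for Concept 3 — Concept 3 by 7–4.
Bolt vs Model W: 11 to 0, Bolt.
Bolt vs Concept 1: Bolt preferred on 1+3+2 = 6 ballots; Bolt wins 6–5.
Concept 3 vs Model W: Concept 3 preferred on 1+4+2 = 7 ballots; Concept 3 wins 7–4.
Concept 3 vs Concept 1: Concept 3 preferred on 1+2 = 3 ballots; Concept 1 wins 8–3.
Model W vs Concept 1: 2 for Model W, 9 for Concept 1 — Concept 1 by 9–2.
Every design loses at least once (Bolt loses to Concept 3; Concept 3 loses to Concept 1; Model W loses to Bolt; Concept 1 loses to Bolt). The majority relation contains the cycle Bolt → Concept 1 → Concept 3 → Bolt, so there is no Condorcet winner.

none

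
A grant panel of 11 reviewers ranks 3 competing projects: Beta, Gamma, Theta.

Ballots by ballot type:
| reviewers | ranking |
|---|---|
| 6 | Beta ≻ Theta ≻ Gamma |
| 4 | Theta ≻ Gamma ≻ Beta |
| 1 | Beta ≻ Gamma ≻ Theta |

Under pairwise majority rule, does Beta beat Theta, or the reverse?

Beta

Ballots ranking Beta above Theta: 6 + 1 = 7.
Ballots ranking Theta above Beta: 11 − 7 = 4.
Beta wins the head-to-head 7–4.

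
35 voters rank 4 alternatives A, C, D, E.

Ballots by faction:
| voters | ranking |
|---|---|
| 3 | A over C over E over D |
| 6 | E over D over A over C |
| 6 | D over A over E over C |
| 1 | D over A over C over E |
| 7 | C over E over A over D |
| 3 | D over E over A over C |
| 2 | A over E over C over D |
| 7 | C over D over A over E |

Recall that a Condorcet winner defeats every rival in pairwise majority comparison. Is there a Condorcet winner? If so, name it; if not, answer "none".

none

Head-to-head results (35 voters):
A vs C: 21 to 14, A.
A vs D: A preferred on 3+7+2 = 12 ballots; D wins 23–12.
A vs E: A preferred on 3+6+1+2+7 = 19 ballots; A wins 19–16.
C vs D: C preferred on 3+7+2+7 = 19 ballots; C wins 19–16.
C vs E: C preferred on 3+1+7+7 = 18 ballots; C wins 18–17.
D vs E: D preferred on 6+1+3+7 = 17 ballots; E wins 18–17.
Every alternative loses at least once (A loses to D; C loses to A; D loses to C; E loses to A). The majority relation contains the cycle A → C → D → A, so there is no Condorcet winner.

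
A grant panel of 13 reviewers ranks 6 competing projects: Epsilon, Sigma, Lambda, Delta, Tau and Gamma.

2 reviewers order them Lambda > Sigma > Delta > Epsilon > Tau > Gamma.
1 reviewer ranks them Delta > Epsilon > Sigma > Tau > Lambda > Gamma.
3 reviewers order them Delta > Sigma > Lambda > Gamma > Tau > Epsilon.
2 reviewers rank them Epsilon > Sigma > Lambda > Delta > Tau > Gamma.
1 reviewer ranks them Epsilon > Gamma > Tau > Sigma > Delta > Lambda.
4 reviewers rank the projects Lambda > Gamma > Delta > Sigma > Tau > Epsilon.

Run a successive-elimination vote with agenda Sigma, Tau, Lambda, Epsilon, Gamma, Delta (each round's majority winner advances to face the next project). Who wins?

Round 1: Sigma vs Tau — 12–1, Sigma advances.
Round 2: Sigma vs Lambda — 7–6, Sigma advances.
Round 3: Sigma vs Epsilon — 9–4, Sigma advances.
Round 4: Sigma vs Gamma — 8–5, Sigma advances.
Round 5: Sigma vs Delta — 5–8, Delta advances.
The agenda winner is Delta.

Delta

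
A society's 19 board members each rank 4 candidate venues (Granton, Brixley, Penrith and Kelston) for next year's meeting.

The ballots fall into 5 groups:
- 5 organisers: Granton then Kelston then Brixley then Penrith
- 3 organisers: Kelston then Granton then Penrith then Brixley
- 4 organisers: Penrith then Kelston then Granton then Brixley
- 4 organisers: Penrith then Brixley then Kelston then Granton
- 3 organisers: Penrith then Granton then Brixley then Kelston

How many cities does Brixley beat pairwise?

0

Brixley against each rival (19 organisers):
Brixley–Granton: Granton 15–4.
Brixley vs Penrith: 5 for Brixley, 14 for Penrith — Penrith by 14–5.
Brixley vs Kelston: 7 to 12, Kelston.
Brixley beats no one; loses to Granton, Penrith, Kelston — 0 pairwise wins.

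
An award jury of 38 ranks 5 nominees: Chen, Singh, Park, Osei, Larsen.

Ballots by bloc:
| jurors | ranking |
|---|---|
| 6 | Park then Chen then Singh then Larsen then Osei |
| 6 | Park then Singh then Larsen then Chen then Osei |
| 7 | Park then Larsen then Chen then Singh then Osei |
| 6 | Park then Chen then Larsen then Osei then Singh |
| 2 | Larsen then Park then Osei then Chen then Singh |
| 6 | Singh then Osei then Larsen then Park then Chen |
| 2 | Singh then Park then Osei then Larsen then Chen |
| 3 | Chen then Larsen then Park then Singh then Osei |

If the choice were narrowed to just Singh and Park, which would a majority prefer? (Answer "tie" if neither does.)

Park

Ballots ranking Singh above Park: 6 + 2 = 8.
Ballots ranking Park above Singh: 38 − 8 = 30.
Park wins the head-to-head 30–8.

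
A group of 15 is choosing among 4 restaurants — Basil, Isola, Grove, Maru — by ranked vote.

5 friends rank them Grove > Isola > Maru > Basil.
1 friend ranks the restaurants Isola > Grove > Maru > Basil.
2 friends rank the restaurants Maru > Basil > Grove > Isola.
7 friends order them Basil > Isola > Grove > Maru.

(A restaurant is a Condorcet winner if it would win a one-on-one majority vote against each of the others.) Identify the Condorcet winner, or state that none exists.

Head-to-head results (15 friends):
Basil vs Isola: Basil wins 9–6.
Basil vs Grove: 9 to 6, Basil.
Basil–Maru: Maru 8–7.
Isola–Grove: Isola 8–7.
Isola vs Maru: Isola, 13–2.
Grove–Maru: Grove 13–2.
Each restaurant drops at least one matchup (Basil loses to Maru; Isola loses to Basil; Grove loses to Basil; Maru loses to Isola); the cycle Basil > Isola > Maru > Basil rules out a Condorcet winner.

none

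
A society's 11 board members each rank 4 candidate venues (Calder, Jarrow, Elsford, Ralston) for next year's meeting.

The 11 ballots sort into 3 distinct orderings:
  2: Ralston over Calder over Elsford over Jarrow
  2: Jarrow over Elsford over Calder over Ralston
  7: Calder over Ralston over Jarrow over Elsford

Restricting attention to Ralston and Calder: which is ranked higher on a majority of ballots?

Ballots ranking Ralston above Calder: 2.
Ballots ranking Calder above Ralston: 11 − 2 = 9.
Calder wins the head-to-head 9–2.

Calder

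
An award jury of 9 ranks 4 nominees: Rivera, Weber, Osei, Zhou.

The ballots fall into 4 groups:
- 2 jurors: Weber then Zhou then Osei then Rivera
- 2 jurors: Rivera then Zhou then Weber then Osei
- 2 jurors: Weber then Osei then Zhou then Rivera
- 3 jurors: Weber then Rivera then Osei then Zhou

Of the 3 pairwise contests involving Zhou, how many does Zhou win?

Zhou against each rival (9 jurors):
Zhou vs Rivera: Zhou is ranked higher on 2+2 = 4 ballots, Rivera on 5. Rivera wins 5–4.
Zhou vs Weber: Weber, 7–2.
Zhou vs Osei: Osei wins 5–4.
Zhou beats no one; loses to Rivera, Weber, Osei — 0 pairwise wins.

0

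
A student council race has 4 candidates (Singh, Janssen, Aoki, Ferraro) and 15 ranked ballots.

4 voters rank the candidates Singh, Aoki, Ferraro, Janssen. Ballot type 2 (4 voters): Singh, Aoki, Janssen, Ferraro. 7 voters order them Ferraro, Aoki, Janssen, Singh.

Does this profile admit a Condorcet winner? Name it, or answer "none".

Pairwise majorities:
Singh vs Janssen: Singh, 8–7.
Singh vs Aoki: Singh, 8–7.
Singh vs Ferraro: Singh, 8–7.
Janssen vs Aoki: Aoki wins 15–0.
Janssen vs Ferraro: Ferraro wins 11–4.
Aoki vs Ferraro: Aoki, 8–7.
Singh wins every pairwise contest, so Singh is the Condorcet winner.

Singh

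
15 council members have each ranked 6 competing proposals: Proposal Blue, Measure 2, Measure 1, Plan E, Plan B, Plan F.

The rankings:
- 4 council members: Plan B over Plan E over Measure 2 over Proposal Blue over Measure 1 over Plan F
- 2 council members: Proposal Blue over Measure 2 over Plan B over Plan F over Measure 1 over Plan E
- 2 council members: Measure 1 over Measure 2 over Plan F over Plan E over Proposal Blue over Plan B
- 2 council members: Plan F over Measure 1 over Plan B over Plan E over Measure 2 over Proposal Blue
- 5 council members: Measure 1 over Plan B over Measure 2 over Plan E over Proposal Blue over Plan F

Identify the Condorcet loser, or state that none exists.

Plan F

Head-to-head results (15 council members):
Proposal Blue vs Measure 2: Proposal Blue is ranked higher on 2 ballots, Measure 2 on 13. Measure 2 wins 13–2.
Proposal Blue vs Measure 1: Proposal Blue is ranked higher on 4+2 = 6 ballots, Measure 1 on 9. Measure 1 wins 9–6.
Proposal Blue vs Plan E: Proposal Blue preferred on 2 ballots; Plan E wins 13–2.
Proposal Blue–Plan B: Plan B 11–4.
Proposal Blue vs Plan F: Proposal Blue wins 11–4.
Measure 2 vs Measure 1: Measure 1 wins 9–6.
Measure 2 vs Plan E: Measure 2, 9–6.
Measure 2 vs Plan B: Measure 2 preferred on 2+2 = 4 ballots; Plan B wins 11–4.
Measure 2–Plan F: Measure 2 13–2.
Measure 1 vs Plan E: Measure 1 wins 11–4.
Measure 1 vs Plan B: Measure 1 preferred on 2+2+5 = 9 ballots; Measure 1 wins 9–6.
Measure 1 vs Plan F: Measure 1 preferred on 4+2+5 = 11 ballots; Measure 1 wins 11–4.
Plan E vs Plan B: 2 for Plan E, 13 for Plan B — Plan B by 13–2.
Plan E–Plan F: Plan E 9–6.
Plan B vs Plan F: Plan B is ranked higher on 4+2+5 = 11 ballots, Plan F on 4. Plan B wins 11–4.
Plan F loses to every other option — it is the Condorcet loser.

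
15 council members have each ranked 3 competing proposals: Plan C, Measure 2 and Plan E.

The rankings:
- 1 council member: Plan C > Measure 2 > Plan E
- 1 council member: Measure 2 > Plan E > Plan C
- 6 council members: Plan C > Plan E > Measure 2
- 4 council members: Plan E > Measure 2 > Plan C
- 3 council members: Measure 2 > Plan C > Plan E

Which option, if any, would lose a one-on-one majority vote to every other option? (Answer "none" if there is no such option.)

none

Pairwise majorities:
Plan C vs Measure 2: 7 to 8, Measure 2.
Plan C vs Plan E: Plan C preferred on 1+6+3 = 10 ballots; Plan C wins 10–5.
Measure 2 vs Plan E: Measure 2 preferred on 1+1+3 = 5 ballots; Plan E wins 10–5.
Each option has at least one pairwise win (Plan C beats Plan E; Measure 2 beats Plan C; Plan E beats Measure 2) — no Condorcet loser.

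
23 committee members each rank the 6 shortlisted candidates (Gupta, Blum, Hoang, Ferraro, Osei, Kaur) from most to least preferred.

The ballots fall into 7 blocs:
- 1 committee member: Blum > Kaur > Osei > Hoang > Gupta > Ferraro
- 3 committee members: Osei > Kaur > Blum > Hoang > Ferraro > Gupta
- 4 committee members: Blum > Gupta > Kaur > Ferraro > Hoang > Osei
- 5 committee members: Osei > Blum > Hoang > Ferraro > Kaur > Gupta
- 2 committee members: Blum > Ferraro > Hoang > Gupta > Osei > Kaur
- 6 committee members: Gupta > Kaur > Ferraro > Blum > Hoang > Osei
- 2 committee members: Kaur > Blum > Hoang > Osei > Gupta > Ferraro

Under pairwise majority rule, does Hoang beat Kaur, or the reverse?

Ballots ranking Hoang above Kaur: 5 + 2 = 7.
Ballots ranking Kaur above Hoang: 23 − 7 = 16.
Kaur wins the head-to-head 16–7.

Kaur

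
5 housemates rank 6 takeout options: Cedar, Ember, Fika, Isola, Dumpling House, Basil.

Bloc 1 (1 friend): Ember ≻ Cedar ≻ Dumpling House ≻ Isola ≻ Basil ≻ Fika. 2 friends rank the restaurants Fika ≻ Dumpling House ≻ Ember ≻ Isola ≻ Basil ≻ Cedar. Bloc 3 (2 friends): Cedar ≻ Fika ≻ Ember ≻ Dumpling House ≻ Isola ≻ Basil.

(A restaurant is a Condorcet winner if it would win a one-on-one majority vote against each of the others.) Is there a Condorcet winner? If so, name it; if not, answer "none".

Head-to-head results (5 friends):
Cedar–Ember: Ember 3–2.
Cedar vs Fika: 3 to 2, Cedar.
Cedar–Isola: Cedar 3–2.
Cedar vs Dumpling House: Cedar preferred on 1+2 = 3 ballots; Cedar wins 3–2.
Cedar vs Basil: Cedar preferred on 1+2 = 3 ballots; Cedar wins 3–2.
Ember vs Fika: 1 for Ember, 4 for Fika — Fika by 4–1.
Ember vs Isola: Ember is ranked higher on 1+2+2 = 5 ballots, Isola on 0. Ember wins 5–0.
Ember vs Dumpling House: Ember preferred on 1+2 = 3 ballots; Ember wins 3–2.
Ember vs Basil: 1+2+2 = 5 for Ember, 0 for Basil — Ember by 5–0.
Fika vs Isola: 4 to 1, Fika.
Fika vs Dumpling House: Fika wins 4–1.
Fika vs Basil: Fika, 4–1.
Isola vs Dumpling House: Dumpling House, 5–0.
Isola vs Basil: Isola, 5–0.
Dumpling House vs Basil: 1+2+2 = 5 for Dumpling House, 0 for Basil — Dumpling House by 5–0.
Each restaurant drops at least one matchup (Cedar loses to Ember; Ember loses to Fika; Fika loses to Cedar; Isola loses to Cedar; Dumpling House loses to Cedar; Basil loses to Cedar); the cycle Cedar beats Fika beats Ember beats Cedar rules out a Condorcet winner.

none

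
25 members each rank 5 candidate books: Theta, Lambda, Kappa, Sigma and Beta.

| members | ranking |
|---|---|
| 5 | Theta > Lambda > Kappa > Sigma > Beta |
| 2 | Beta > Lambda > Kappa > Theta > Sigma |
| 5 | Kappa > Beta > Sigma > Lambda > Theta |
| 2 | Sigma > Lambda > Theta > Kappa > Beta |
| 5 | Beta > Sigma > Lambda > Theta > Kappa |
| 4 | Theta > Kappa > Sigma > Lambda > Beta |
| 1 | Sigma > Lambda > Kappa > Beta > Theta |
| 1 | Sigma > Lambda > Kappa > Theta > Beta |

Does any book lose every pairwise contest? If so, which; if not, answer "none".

Head-to-head results (25 members):
Theta vs Lambda: Lambda wins 16–9.
Theta vs Kappa: Theta preferred on 5+2+5+4 = 16 ballots; Theta wins 16–9.
Theta vs Sigma: Theta preferred on 5+2+4 = 11 ballots; Sigma wins 14–11.
Theta vs Beta: Beta, 13–12.
Lambda–Kappa: Lambda 16–9.
Lambda–Sigma: Sigma 18–7.
Lambda vs Beta: Lambda is ranked higher on 5+2+4+1+1 = 13 ballots, Beta on 12. Lambda wins 13–12.
Kappa vs Sigma: Kappa is ranked higher on 5+2+5+4 = 16 ballots, Sigma on 9. Kappa wins 16–9.
Kappa vs Beta: Kappa wins 18–7.
Sigma vs Beta: Sigma, 13–12.
Every book wins at least one matchup (Theta beats Kappa; Lambda beats Theta; Kappa beats Sigma; Sigma beats Theta; Beta beats Theta), so there is no Condorcet loser.

none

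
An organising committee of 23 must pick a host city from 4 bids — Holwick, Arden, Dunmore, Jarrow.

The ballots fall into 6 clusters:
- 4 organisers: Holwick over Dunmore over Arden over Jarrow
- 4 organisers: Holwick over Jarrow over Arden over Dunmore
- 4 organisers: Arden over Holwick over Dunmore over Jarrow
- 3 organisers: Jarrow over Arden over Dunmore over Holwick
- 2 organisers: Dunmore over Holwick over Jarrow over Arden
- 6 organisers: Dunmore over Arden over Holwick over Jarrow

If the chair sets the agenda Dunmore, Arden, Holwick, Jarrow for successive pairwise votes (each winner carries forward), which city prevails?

Holwick

Round 1: Dunmore vs Arden — 12–11, Dunmore advances.
Round 2: Dunmore vs Holwick — 11–12, Holwick advances.
Round 3: Holwick vs Jarrow — 20–3, Holwick advances.
Holwick survives the agenda.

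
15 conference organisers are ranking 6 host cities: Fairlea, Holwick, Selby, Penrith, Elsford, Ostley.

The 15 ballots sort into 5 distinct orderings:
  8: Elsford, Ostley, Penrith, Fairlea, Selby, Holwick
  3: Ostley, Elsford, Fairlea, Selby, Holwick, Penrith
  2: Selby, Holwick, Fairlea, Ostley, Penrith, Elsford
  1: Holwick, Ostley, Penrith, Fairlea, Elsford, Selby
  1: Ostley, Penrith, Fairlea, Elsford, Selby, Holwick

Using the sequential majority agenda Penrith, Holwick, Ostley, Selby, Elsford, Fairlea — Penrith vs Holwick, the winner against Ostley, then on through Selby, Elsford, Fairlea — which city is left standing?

Round 1: Penrith vs Holwick — 9–6, Penrith advances.
Round 2: Penrith vs Ostley — 0–15, Ostley advances.
Round 3: Ostley vs Selby — 13–2, Ostley advances.
Round 4: Ostley vs Elsford — 7–8, Elsford advances.
Round 5: Elsford vs Fairlea — 11–4, Elsford advances.
The agenda winner is Elsford.

Elsford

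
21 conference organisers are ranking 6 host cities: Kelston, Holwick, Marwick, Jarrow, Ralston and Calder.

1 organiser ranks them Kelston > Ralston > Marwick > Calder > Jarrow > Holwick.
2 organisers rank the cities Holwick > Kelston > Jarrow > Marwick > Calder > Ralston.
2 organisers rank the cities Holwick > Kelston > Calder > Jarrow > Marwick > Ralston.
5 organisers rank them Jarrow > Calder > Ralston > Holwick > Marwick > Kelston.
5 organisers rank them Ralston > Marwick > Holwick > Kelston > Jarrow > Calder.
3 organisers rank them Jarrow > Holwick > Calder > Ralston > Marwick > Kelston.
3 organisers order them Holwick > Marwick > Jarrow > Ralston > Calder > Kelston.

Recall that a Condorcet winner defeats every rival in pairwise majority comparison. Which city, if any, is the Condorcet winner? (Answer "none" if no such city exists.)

none

Pairwise majorities:
Kelston vs Holwick: 1 for Kelston, 20 for Holwick — Holwick by 20–1.
Kelston vs Marwick: 1+2+2 = 5 for Kelston, 16 for Marwick — Marwick by 16–5.
Kelston vs Jarrow: Kelston preferred on 1+2+2+5 = 10 ballots; Jarrow wins 11–10.
Kelston vs Ralston: 5 to 16, Ralston.
Kelston vs Calder: Kelston preferred on 1+2+2+5 = 10 ballots; Calder wins 11–10.
Holwick vs Marwick: 2+2+5+3+3 = 15 for Holwick, 6 for Marwick — Holwick by 15–6.
Holwick vs Jarrow: 12 to 9, Holwick.
Holwick vs Ralston: 2+2+3+3 = 10 for Holwick, 11 for Ralston — Ralston by 11–10.
Holwick vs Calder: 2+2+5+3+3 = 15 for Holwick, 6 for Calder — Holwick by 15–6.
Marwick vs Jarrow: 9 to 12, Jarrow.
Marwick vs Ralston: Marwick is ranked higher on 2+2+3 = 7 ballots, Ralston on 14. Ralston wins 14–7.
Marwick vs Calder: Marwick is ranked higher on 1+2+5+3 = 11 ballots, Calder on 10. Marwick wins 11–10.
Jarrow vs Ralston: Jarrow is ranked higher on 2+2+5+3+3 = 15 ballots, Ralston on 6. Jarrow wins 15–6.
Jarrow vs Calder: 2+5+5+3+3 = 18 for Jarrow, 3 for Calder — Jarrow by 18–3.
Ralston vs Calder: Ralston preferred on 1+5+3 = 9 ballots; Calder wins 12–9.
Each city drops at least one matchup (Kelston loses to Holwick; Holwick loses to Ralston; Marwick loses to Holwick; Jarrow loses to Holwick; Ralston loses to Jarrow; Calder loses to Holwick); the cycle Holwick → Jarrow → Ralston → Holwick rules out a Condorcet winner.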